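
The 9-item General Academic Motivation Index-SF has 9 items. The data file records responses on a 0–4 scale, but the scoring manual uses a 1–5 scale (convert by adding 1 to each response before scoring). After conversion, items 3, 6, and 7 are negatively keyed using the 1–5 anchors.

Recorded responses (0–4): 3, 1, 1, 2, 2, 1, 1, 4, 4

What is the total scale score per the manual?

Convert to 1–5: 4, 2, 2, 3, 3, 2, 2, 5, 5
Reverse-coded (reverse-coded value = 6 − response):
  item 3: 6 − 2 = 4
  item 6: 6 − 2 = 4
  item 7: 6 − 2 = 4
Scored: 4, 2, 4, 3, 3, 4, 4, 5, 5
Total = 34

34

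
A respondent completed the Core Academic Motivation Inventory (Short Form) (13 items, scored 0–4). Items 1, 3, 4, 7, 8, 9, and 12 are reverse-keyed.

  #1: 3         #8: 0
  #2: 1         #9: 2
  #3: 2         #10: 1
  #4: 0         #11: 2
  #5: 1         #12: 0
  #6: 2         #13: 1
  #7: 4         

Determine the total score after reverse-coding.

Apply reverse scoring (reversed = (0+4) − raw = 4 − raw):
  item 1: 4 − 3 = 1
  item 3: 4 − 2 = 2
  item 4: 4 − 0 = 4
  item 7: 4 − 4 = 0
  item 8: 4 − 0 = 4
  item 9: 4 − 2 = 2
  item 12: 4 − 0 = 4
After reverse-coding: 1, 1, 2, 4, 1, 2, 0, 4, 2, 1, 2, 4, 1
Total = 1 + 1 + 2 + 4 + 1 + 2 + 0 + 4 + 2 + 1 + 2 + 4 + 1 = 25

25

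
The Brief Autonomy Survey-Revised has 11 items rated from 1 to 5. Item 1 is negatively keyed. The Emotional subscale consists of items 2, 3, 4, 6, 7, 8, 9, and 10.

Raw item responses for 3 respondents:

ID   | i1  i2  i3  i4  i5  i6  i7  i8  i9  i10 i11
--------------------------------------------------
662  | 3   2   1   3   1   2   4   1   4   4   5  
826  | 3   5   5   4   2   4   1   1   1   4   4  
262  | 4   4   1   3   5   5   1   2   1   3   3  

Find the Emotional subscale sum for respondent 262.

Respondent 262 raw: 4, 4, 1, 3, 5, 5, 1, 2, 1, 3, 3.
Emotional items: 2, 3, 4, 6, 7, 8, 9, 10.
Reverse-coded (reversed = (1+5) − raw = 6 − raw):
  item 2: 4
  item 3: 1
  item 4: 3
  item 6: 5
  item 7: 1
  item 8: 2
  item 9: 1
  item 10: 3
Sum = 4 + 1 + 3 + 5 + 1 + 2 + 1 + 3 = 20

20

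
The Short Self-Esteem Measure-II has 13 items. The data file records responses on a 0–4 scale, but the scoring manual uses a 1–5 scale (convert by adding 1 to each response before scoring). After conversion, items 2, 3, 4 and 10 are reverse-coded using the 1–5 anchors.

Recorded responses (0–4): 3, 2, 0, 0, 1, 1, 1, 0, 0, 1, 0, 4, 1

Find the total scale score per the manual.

37

Convert to 1–5: 4, 3, 1, 1, 2, 2, 2, 1, 1, 2, 1, 5, 2
Reverse-coded (reversed = (1+5) − raw = 6 − raw):
  item 2: 6 − 3 = 3
  item 3: 6 − 1 = 5
  item 4: 6 − 1 = 5
  item 10: 6 − 2 = 4
Scored: 4, 3, 5, 5, 2, 2, 2, 1, 1, 4, 1, 5, 2
Total = 37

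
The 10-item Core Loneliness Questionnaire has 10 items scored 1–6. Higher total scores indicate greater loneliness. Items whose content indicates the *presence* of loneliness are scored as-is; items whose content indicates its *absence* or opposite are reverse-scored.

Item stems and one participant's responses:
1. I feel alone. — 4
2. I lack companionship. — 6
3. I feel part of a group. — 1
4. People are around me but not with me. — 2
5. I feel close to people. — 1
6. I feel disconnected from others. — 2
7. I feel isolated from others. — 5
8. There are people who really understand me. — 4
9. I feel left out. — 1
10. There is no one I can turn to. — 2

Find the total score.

Items 3, 5, 8 describe the absence/opposite of loneliness → reverse-score.
reversed = (1+6) − raw = 7 − raw.
  item 1: 4
  item 2: 6
  item 3: 7 − 1 = 6
  item 4: 2
  item 5: 7 − 1 = 6
  item 6: 2
  item 7: 5
  item 8: 7 − 4 = 3
  item 9: 1
  item 10: 2
Total = 4 + 6 + 6 + 2 + 6 + 2 + 5 + 3 + 1 + 2 = 37

37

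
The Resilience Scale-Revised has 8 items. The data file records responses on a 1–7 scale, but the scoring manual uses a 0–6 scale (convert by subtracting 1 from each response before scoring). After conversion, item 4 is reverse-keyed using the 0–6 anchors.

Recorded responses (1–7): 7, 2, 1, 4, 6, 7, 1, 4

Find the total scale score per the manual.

Convert to 0–6: 6, 1, 0, 3, 5, 6, 0, 3
Reverse-coded (reverse-coded value = 6 − response):
  item 4: 6 − 3 = 3
Scored: 6, 1, 0, 3, 5, 6, 0, 3
Total = 24

24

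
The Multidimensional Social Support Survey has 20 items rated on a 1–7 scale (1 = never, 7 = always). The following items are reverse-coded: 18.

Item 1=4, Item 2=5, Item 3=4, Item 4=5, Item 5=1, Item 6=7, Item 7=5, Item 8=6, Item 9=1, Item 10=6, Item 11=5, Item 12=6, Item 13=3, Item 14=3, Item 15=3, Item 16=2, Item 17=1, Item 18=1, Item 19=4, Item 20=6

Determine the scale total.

84

Apply reverse scoring (reversed = (1+7) − raw = 8 − raw):
  item 18: 8 − 1 = 7
Scored responses: 4, 5, 4, 5, 1, 7, 5, 6, 1, 6, 5, 6, 3, 3, 3, 2, 1, 7, 4, 6
Total = 4 + 5 + 4 + 5 + 1 + 7 + 5 + 6 + 1 + 6 + 5 + 6 + 3 + 3 + 3 + 2 + 1 + 7 + 4 + 6 = 84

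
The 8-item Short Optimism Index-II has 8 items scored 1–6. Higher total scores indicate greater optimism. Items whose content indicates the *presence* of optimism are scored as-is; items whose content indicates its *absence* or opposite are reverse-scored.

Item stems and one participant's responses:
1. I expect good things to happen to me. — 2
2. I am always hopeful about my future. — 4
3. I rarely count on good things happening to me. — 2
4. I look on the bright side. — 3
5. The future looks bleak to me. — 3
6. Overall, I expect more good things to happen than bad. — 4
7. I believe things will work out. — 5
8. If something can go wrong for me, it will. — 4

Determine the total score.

Items 3, 5, 8 describe the absence/opposite of optimism → reverse-score.
reversed = (1+6) − raw = 7 − raw.
  item 1: 2
  item 2: 4
  item 3: 7 − 2 = 5
  item 4: 3
  item 5: 7 − 3 = 4
  item 6: 4
  item 7: 5
  item 8: 7 − 4 = 3
Total = 2 + 4 + 5 + 3 + 4 + 4 + 5 + 3 = 30

30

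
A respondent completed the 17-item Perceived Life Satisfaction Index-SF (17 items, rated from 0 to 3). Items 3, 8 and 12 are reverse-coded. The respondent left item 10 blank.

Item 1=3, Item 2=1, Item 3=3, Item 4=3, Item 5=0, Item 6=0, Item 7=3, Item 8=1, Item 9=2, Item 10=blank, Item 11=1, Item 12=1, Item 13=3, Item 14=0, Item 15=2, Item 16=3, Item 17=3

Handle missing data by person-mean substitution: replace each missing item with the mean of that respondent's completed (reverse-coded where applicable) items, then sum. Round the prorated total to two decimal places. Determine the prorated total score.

29.75

Reverse-coded (on a 0–3 scale, reversed = 3 − raw):
  item 3: 3 − 3 = 0
  item 8: 3 − 1 = 2
  item 12: 3 − 1 = 2
Completed scored items (16 of 17): 3, 1, 0, 3, 0, 0, 3, 2, 2, 1, 2, 3, 0, 2, 3, 3; sum = 28.
Person mean = 28 / 16 ≈ 1.7500
Prorated total = (28 / 16) × 17 = 29.75 (to 2 dp)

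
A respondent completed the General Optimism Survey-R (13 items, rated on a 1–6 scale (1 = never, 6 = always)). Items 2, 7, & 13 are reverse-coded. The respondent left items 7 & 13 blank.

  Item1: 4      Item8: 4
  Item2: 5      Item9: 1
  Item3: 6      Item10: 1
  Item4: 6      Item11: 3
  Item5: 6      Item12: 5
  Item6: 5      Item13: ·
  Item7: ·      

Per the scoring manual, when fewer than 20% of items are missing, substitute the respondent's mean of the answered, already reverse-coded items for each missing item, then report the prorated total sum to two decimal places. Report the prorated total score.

Reverse-coded (reversed = (1+6) − raw = 7 − raw):
  item 2: 7 − 5 = 2
Completed scored items (11 of 13): 4, 2, 6, 6, 6, 5, 4, 1, 1, 3, 5; sum = 43.
Person mean = 43 / 11 ≈ 3.9091
Prorated total = (43 / 11) × 13 = 50.82 (to 2 dp)

50.82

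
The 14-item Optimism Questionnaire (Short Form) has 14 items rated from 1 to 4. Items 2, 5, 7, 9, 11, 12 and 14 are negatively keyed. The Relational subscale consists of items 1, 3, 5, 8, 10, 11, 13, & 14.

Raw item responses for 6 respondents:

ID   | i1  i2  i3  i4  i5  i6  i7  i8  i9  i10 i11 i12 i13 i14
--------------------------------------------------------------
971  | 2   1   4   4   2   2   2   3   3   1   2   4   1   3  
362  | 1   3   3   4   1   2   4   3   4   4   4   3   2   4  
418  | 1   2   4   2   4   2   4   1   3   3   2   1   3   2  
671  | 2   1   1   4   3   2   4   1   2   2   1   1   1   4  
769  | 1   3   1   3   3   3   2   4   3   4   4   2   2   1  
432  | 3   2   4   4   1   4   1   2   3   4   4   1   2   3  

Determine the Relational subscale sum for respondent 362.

19

Respondent 362 raw: 1, 3, 3, 4, 1, 2, 4, 3, 4, 4, 4, 3, 2, 4.
Relational items: 1, 3, 5, 8, 10, 11, 13, 14.
Reverse-coded (on a 1–4 scale, reversed = 5 − raw):
  item 1: 1
  item 3: 3
  item 5: 5 − 1 = 4
  item 8: 3
  item 10: 4
  item 11: 5 − 4 = 1
  item 13: 2
  item 14: 5 − 4 = 1
Sum = 1 + 3 + 4 + 3 + 4 + 1 + 2 + 1 = 19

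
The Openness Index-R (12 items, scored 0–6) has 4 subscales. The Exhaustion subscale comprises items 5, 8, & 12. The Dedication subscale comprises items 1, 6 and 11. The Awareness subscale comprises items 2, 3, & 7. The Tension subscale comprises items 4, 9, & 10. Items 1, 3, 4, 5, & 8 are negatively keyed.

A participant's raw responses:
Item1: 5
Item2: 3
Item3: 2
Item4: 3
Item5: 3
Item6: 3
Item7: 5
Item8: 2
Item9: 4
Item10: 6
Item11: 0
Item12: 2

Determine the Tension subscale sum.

13

Tension items: 4, 9, 10.
Of these, item 4 is negatively keyed; on a 0–6 scale, reversed = 6 − raw.
  item 4: 6 − 3 = 3
  item 9: 4
  item 10: 6
Sum = 3 + 4 + 6 = 13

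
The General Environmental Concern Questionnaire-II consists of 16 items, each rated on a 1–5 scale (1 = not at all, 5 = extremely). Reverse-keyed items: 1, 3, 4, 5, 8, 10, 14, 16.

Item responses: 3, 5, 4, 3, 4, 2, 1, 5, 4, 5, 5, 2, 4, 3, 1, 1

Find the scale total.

44

Reversing items 1, 3, 4, 5, 8, 10, 14, & 16 with 6 − raw:
Total = (6−3) + 5 + (6−4) + (6−3) + (6−4) + 2 + 1 + (6−5) + 4 + (6−5) + 5 + 2 + 4 + (6−3) + 1 + (6−1)
      = 3 + 5 + 2 + 3 + 2 + 2 + 1 + 1 + 4 + 1 + 5 + 2 + 4 + 3 + 1 + 5 = 44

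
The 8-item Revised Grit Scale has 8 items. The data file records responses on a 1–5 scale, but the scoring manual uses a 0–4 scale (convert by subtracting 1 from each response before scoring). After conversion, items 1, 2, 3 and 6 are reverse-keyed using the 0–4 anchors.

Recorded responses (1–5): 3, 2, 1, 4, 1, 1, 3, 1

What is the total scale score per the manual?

18

Convert to 0–4: 2, 1, 0, 3, 0, 0, 2, 0
Reverse-coded (reverse-coded value = 4 − response):
  item 1: 4 − 2 = 2
  item 2: 4 − 1 = 3
  item 3: 4 − 0 = 4
  item 6: 4 − 0 = 4
Scored: 2, 3, 4, 3, 0, 4, 2, 0
Total = 18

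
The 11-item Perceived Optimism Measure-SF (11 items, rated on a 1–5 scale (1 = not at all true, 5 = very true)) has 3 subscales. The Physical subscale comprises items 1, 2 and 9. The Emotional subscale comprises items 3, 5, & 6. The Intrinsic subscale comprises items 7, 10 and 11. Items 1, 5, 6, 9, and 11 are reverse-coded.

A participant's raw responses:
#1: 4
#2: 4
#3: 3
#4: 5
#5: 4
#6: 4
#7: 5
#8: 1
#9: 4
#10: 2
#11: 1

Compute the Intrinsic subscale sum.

Intrinsic items: 7, 10, 11.
Of these, item 11 is reverse-coded; on a 1–5 scale, reversed = 6 − raw.
  item 7: 5
  item 10: 2
  item 11: 6 − 1 = 5
Sum = 5 + 2 + 5 = 12

12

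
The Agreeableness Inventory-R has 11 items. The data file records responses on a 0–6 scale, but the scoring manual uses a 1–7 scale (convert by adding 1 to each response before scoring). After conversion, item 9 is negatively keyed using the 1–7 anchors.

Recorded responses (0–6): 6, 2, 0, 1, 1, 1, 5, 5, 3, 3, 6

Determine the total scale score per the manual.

Convert to 1–7: 7, 3, 1, 2, 2, 2, 6, 6, 4, 4, 7
Reverse-coded (on a 1–7 scale, reversed = 8 − raw):
  item 9: 8 − 4 = 4
Scored: 7, 3, 1, 2, 2, 2, 6, 6, 4, 4, 7
Total = 44

44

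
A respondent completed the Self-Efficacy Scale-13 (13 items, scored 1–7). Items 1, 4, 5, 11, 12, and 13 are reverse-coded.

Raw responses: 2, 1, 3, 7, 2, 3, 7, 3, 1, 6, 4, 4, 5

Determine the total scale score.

48

Reverse-coded items use 8 − raw:
  item 1: 8 − 2 = 6
  item 4: 8 − 7 = 1
  item 5: 8 − 2 = 6
  item 11: 8 − 4 = 4
  item 12: 8 − 4 = 4
  item 13: 8 − 5 = 3
Scored items: 6, 1, 3, 1, 6, 3, 7, 3, 1, 6, 4, 4, 3
Total = 6 + 1 + 3 + 1 + 6 + 3 + 7 + 3 + 1 + 6 + 4 + 4 + 3 = 48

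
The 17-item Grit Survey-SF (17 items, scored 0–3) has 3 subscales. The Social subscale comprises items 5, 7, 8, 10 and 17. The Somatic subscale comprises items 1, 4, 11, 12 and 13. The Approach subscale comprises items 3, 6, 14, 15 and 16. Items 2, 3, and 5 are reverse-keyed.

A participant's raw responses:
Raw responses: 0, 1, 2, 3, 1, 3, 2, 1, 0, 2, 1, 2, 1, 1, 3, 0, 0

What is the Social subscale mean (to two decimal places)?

Social items: 5, 7, 8, 10, 17.
Of these, item 5 is reverse-keyed; reverse-coded value = 3 − response.
  item 5: 3 − 1 = 2
  item 7: 2
  item 8: 1
  item 10: 2
  item 17: 0
Sum = 2 + 2 + 1 + 2 + 0 = 7
Mean = 7 / 5 = 1.40

1.40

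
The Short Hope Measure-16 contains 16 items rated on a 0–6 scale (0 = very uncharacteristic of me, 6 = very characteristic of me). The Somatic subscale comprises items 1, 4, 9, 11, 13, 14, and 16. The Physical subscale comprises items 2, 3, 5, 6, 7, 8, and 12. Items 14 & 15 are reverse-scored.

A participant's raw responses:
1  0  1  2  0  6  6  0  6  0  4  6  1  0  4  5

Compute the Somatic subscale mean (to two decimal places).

3.57

Somatic items: 1, 4, 9, 11, 13, 14, 16.
Of these, item 14 is reverse-scored; on a 0–6 scale, reversed = 6 − raw.
  item 1: 1
  item 4: 2
  item 9: 6
  item 11: 4
  item 13: 1
  item 14: 6 − 0 = 6
  item 16: 5
Sum = 1 + 2 + 6 + 4 + 1 + 6 + 5 = 25
Mean = 25 / 7 = 3.57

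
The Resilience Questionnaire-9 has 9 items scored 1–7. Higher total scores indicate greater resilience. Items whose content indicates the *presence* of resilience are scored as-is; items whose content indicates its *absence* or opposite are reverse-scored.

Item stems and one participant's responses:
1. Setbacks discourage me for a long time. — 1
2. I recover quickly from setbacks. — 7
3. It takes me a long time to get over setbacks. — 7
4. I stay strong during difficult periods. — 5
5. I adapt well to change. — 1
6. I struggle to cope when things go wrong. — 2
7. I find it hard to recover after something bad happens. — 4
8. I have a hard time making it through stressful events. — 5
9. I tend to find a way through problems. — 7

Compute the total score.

Items 1, 3, 6, 7, 8 describe the absence/opposite of resilience → reverse-score.
reversed = (1+7) − raw = 8 − raw.
  item 1: 8 − 1 = 7
  item 2: 7
  item 3: 8 − 7 = 1
  item 4: 5
  item 5: 1
  item 6: 8 − 2 = 6
  item 7: 8 − 4 = 4
  item 8: 8 − 5 = 3
  item 9: 7
Total = 7 + 7 + 1 + 5 + 1 + 6 + 4 + 3 + 7 = 41

41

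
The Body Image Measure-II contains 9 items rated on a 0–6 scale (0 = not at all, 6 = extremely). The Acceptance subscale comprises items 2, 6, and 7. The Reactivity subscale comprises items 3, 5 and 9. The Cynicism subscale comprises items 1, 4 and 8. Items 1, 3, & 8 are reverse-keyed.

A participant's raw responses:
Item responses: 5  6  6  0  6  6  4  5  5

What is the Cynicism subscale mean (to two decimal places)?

Cynicism items: 1, 4, 8.
Of these, items 1 and 8 are reverse-keyed; reverse-coded value = 6 − response.
  item 1: 6 − 5 = 1
  item 4: 0
  item 8: 6 − 5 = 1
Sum = 1 + 0 + 1 = 2
Mean = 2 / 3 = 0.67

0.67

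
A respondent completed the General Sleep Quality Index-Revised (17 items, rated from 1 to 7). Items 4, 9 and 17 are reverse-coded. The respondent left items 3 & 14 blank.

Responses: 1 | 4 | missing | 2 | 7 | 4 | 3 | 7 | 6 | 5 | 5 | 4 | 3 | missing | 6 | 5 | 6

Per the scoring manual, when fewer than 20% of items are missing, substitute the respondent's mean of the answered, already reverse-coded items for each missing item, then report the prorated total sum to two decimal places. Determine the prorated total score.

Reverse-coded (reverse-coded value = 8 − response):
  item 4: 8 − 2 = 6
  item 9: 8 − 6 = 2
  item 17: 8 − 6 = 2
Completed scored items (15 of 17): 1, 4, 6, 7, 4, 3, 7, 2, 5, 5, 4, 3, 6, 5, 2; sum = 64.
Person mean = 64 / 15 ≈ 4.2667
Prorated total = (64 / 15) × 17 = 72.53 (to 2 dp)

72.53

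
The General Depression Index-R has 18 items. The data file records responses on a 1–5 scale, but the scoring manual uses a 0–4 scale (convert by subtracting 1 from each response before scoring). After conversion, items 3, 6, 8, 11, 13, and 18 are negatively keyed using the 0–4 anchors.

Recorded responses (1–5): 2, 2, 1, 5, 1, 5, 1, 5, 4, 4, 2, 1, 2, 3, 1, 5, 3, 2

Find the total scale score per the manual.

Convert to 0–4: 1, 1, 0, 4, 0, 4, 0, 4, 3, 3, 1, 0, 1, 2, 0, 4, 2, 1
Reverse-coded (reverse-coded value = 4 − response):
  item 3: 4 − 0 = 4
  item 6: 4 − 4 = 0
  item 8: 4 − 4 = 0
  item 11: 4 − 1 = 3
  item 13: 4 − 1 = 3
  item 18: 4 − 1 = 3
Scored: 1, 1, 4, 4, 0, 0, 0, 0, 3, 3, 3, 0, 3, 2, 0, 4, 2, 3
Total = 33

33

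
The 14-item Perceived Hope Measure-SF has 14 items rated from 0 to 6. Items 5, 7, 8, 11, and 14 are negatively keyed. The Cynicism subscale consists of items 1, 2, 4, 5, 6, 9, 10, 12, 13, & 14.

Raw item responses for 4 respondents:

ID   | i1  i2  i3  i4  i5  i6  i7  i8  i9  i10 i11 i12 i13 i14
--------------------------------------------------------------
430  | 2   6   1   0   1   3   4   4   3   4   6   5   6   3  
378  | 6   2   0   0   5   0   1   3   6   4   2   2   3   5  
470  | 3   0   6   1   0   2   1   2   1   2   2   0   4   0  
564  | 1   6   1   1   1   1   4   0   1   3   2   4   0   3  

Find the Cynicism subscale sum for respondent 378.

Respondent 378 raw: 6, 2, 0, 0, 5, 0, 1, 3, 6, 4, 2, 2, 3, 5.
Cynicism items: 1, 2, 4, 5, 6, 9, 10, 12, 13, 14.
Reverse-coded (reversed = (0+6) − raw = 6 − raw):
  item 1: 6
  item 2: 2
  item 4: 0
  item 5: 6 − 5 = 1
  item 6: 0
  item 9: 6
  item 10: 4
  item 12: 2
  item 13: 3
  item 14: 6 − 5 = 1
Sum = 6 + 2 + 0 + 1 + 0 + 6 + 4 + 2 + 3 + 1 = 25

25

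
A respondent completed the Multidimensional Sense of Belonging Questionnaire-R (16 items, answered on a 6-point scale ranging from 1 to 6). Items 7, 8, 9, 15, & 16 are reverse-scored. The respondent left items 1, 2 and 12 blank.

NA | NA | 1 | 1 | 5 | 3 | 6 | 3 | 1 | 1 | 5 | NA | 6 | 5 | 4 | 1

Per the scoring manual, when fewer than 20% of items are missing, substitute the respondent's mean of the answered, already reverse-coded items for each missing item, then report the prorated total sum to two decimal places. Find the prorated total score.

Reverse-coded (on a 1–6 scale, reversed = 7 − raw):
  item 7: 7 − 6 = 1
  item 8: 7 − 3 = 4
  item 9: 7 − 1 = 6
  item 15: 7 − 4 = 3
  item 16: 7 − 1 = 6
Completed scored items (13 of 16): 1, 1, 5, 3, 1, 4, 6, 1, 5, 6, 5, 3, 6; sum = 47.
Person mean = 47 / 13 ≈ 3.6154
Prorated total = (47 / 13) × 16 = 57.85 (to 2 dp)

57.85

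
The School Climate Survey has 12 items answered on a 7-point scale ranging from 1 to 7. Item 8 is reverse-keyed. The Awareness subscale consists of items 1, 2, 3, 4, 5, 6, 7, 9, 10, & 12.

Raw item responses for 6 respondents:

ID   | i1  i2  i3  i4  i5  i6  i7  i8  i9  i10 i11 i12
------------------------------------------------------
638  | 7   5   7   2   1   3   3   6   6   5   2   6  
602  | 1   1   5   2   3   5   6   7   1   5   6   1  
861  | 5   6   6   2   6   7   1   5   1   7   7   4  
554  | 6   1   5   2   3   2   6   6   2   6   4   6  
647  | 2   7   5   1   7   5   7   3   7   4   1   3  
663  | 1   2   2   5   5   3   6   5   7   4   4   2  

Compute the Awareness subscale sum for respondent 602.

30

Respondent 602 raw: 1, 1, 5, 2, 3, 5, 6, 7, 1, 5, 6, 1.
Awareness items: 1, 2, 3, 4, 5, 6, 7, 9, 10, 12.
Reverse-coded (reverse-coded value = 8 − response):
  item 1: 1
  item 2: 1
  item 3: 5
  item 4: 2
  item 5: 3
  item 6: 5
  item 7: 6
  item 9: 1
  item 10: 5
  item 12: 1
Sum = 1 + 1 + 5 + 2 + 3 + 5 + 6 + 1 + 5 + 1 = 30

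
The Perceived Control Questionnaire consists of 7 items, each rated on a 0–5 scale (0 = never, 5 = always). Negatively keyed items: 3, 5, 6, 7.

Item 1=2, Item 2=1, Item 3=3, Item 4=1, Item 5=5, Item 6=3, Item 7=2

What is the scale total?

11

Apply reverse scoring (reverse-coded value = 5 − response):
  item 3: 5 − 3 = 2
  item 5: 5 − 5 = 0
  item 6: 5 − 3 = 2
  item 7: 5 − 2 = 3
Scored items: 2, 1, 2, 1, 0, 2, 3
Total = 2 + 1 + 2 + 1 + 0 + 2 + 3 = 11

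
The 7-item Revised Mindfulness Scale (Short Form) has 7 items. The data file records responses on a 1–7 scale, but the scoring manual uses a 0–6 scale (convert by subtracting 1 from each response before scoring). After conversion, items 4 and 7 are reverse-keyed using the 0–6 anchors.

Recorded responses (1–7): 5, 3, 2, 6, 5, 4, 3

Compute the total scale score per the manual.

19

Convert to 0–6: 4, 2, 1, 5, 4, 3, 2
Reverse-coded (on a 0–6 scale, reversed = 6 − raw):
  item 4: 6 − 5 = 1
  item 7: 6 − 2 = 4
Scored: 4, 2, 1, 1, 4, 3, 4
Total = 19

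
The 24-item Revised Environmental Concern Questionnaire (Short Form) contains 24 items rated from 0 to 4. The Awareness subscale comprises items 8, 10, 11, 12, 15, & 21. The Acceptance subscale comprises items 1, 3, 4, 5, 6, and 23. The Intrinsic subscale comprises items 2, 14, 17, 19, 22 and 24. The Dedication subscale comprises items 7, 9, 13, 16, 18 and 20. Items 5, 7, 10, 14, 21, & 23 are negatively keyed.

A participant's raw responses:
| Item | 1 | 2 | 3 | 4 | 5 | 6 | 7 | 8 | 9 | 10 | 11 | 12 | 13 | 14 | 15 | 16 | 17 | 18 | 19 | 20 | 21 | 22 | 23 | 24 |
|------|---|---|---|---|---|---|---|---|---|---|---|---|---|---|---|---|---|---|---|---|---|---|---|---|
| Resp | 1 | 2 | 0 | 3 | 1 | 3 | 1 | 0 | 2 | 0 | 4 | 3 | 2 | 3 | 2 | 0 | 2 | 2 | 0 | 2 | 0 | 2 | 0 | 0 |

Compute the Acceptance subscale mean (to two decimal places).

2.33

Acceptance items: 1, 3, 4, 5, 6, 23.
Of these, items 5 and 23 are negatively keyed; reverse-coded value = 4 − response.
  item 1: 1
  item 3: 0
  item 4: 3
  item 5: 4 − 1 = 3
  item 6: 3
  item 23: 4 − 0 = 4
Sum = 1 + 0 + 3 + 3 + 3 + 4 = 14
Mean = 14 / 6 = 2.33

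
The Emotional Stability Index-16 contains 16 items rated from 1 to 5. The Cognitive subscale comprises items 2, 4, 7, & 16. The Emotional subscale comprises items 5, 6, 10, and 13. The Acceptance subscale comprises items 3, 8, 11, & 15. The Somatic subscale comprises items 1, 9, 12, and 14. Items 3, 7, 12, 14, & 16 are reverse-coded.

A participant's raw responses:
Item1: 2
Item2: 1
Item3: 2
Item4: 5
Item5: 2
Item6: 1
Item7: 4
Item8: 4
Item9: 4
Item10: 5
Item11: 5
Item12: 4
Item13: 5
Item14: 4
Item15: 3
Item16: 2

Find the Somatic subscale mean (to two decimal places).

2.50

Somatic items: 1, 9, 12, 14.
Of these, items 12 and 14 are reverse-coded; reverse-coded value = 6 − response.
  item 1: 2
  item 9: 4
  item 12: 6 − 4 = 2
  item 14: 6 − 4 = 2
Sum = 2 + 4 + 2 + 2 = 10
Mean = 10 / 4 = 2.50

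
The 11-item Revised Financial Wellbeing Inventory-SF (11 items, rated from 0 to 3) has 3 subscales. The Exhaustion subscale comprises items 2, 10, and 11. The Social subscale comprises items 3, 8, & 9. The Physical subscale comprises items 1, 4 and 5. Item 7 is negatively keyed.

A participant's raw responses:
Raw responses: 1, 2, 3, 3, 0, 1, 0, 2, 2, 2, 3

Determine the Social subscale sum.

7

Social items: 3, 8, 9.
  item 3: 3
  item 8: 2
  item 9: 2
Sum = 3 + 2 + 2 = 7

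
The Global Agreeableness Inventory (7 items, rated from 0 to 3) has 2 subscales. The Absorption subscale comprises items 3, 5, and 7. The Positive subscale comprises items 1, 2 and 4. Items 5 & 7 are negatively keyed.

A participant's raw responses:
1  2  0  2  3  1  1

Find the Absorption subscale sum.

Absorption items: 3, 5, 7.
Of these, items 5 & 7 are negatively keyed; reversed = (0+3) − raw = 3 − raw.
  item 3: 0
  item 5: 3 − 3 = 0
  item 7: 3 − 1 = 2
Sum = 0 + 0 + 2 = 2

2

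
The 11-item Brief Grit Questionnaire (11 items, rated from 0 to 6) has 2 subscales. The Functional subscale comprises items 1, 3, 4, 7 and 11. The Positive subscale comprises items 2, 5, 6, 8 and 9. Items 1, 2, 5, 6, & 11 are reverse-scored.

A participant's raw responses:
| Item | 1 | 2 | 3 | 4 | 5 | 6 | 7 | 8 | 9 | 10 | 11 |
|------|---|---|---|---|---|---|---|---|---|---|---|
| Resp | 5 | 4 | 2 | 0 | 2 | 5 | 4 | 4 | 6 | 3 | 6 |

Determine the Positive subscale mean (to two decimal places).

Positive items: 2, 5, 6, 8, 9.
Of these, items 2, 5, and 6 are reverse-scored; reverse-coded value = 6 − response.
  item 2: 6 − 4 = 2
  item 5: 6 − 2 = 4
  item 6: 6 − 5 = 1
  item 8: 4
  item 9: 6
Sum = 2 + 4 + 1 + 4 + 6 = 17
Mean = 17 / 5 = 3.40

3.40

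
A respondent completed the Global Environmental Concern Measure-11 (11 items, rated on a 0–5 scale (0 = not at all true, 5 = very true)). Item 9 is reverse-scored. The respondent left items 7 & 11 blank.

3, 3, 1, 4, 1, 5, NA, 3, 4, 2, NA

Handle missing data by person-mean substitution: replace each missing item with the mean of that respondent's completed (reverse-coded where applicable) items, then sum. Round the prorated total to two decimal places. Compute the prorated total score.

Reverse-coded (reverse-coded value = 5 − response):
  item 9: 5 − 4 = 1
Completed scored items (9 of 11): 3, 3, 1, 4, 1, 5, 3, 1, 2; sum = 23.
Person mean = 23 / 9 ≈ 2.5556
Prorated total = (23 / 9) × 11 = 28.11 (to 2 dp)

28.11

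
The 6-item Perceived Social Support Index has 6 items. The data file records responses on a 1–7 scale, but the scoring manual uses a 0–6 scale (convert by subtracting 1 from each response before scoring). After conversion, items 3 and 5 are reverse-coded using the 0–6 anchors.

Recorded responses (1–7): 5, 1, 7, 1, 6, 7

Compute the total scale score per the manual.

Convert to 0–6: 4, 0, 6, 0, 5, 6
Reverse-coded (on a 0–6 scale, reversed = 6 − raw):
  item 3: 6 − 6 = 0
  item 5: 6 − 5 = 1
Scored: 4, 0, 0, 0, 1, 6
Total = 11

11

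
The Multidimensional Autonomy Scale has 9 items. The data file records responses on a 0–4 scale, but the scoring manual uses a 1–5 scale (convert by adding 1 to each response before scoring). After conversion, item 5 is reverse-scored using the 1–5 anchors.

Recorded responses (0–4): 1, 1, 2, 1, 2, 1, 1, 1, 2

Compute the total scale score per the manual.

Convert to 1–5: 2, 2, 3, 2, 3, 2, 2, 2, 3
Reverse-coded (reversed = (1+5) − raw = 6 − raw):
  item 5: 6 − 3 = 3
Scored: 2, 2, 3, 2, 3, 2, 2, 2, 3
Total = 21

21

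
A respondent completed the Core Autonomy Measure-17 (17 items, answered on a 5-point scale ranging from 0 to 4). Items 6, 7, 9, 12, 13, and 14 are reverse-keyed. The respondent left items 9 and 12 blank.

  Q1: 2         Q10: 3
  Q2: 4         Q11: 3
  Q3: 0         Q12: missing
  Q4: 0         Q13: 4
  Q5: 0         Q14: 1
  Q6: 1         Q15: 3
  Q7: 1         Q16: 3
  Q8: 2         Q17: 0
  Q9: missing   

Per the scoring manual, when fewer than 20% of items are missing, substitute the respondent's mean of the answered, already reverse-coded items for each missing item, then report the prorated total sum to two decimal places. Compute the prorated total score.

32.87

Reverse-coded (on a 0–4 scale, reversed = 4 − raw):
  item 6: 4 − 1 = 3
  item 7: 4 − 1 = 3
  item 13: 4 − 4 = 0
  item 14: 4 − 1 = 3
Completed scored items (15 of 17): 2, 4, 0, 0, 0, 3, 3, 2, 3, 3, 0, 3, 3, 3, 0; sum = 29.
Person mean = 29 / 15 ≈ 1.9333
Prorated total = (29 / 15) × 17 = 32.87 (to 2 dp)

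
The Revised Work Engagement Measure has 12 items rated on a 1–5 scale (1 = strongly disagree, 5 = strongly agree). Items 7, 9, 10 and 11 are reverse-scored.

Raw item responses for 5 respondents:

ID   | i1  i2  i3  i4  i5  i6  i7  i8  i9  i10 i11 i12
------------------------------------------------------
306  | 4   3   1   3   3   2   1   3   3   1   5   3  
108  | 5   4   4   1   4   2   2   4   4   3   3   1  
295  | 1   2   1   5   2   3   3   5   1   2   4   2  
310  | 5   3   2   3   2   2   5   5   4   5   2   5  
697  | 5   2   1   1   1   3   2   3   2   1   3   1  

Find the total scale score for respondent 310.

Respondent 310 raw: 5, 3, 2, 3, 2, 2, 5, 5, 4, 5, 2, 5.
Reverse-coded (on a 1–5 scale, reversed = 6 − raw):
  item 1: 5
  item 2: 3
  item 3: 2
  item 4: 3
  item 5: 2
  item 6: 2
  item 7: 6 − 5 = 1
  item 8: 5
  item 9: 6 − 4 = 2
  item 10: 6 − 5 = 1
  item 11: 6 − 2 = 4
  item 12: 5
Sum = 5 + 3 + 2 + 3 + 2 + 2 + 1 + 5 + 2 + 1 + 4 + 5 = 35

35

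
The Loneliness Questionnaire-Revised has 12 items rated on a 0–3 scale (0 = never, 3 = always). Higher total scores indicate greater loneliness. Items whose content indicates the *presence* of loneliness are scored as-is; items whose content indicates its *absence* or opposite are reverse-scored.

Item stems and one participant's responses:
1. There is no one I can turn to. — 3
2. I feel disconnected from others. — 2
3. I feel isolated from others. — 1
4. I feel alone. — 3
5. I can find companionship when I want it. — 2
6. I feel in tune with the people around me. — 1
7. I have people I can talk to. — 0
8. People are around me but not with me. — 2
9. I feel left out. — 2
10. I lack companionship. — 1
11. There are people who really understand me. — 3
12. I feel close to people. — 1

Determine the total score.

22

Items 5, 6, 7, 11, 12 describe the absence/opposite of loneliness → reverse-score.
reversed = (0+3) − raw = 3 − raw.
  item 1: 3
  item 2: 2
  item 3: 1
  item 4: 3
  item 5: 3 − 2 = 1
  item 6: 3 − 1 = 2
  item 7: 3 − 0 = 3
  item 8: 2
  item 9: 2
  item 10: 1
  item 11: 3 − 3 = 0
  item 12: 3 − 1 = 2
Total = 3 + 2 + 1 + 3 + 1 + 2 + 3 + 2 + 2 + 1 + 0 + 2 = 22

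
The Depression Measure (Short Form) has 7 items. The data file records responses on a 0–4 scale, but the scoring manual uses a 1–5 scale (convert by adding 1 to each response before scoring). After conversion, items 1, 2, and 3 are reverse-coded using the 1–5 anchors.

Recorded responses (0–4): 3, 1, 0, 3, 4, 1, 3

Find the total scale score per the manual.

Convert to 1–5: 4, 2, 1, 4, 5, 2, 4
Reverse-coded (reversed = (1+5) − raw = 6 − raw):
  item 1: 6 − 4 = 2
  item 2: 6 − 2 = 4
  item 3: 6 − 1 = 5
Scored: 2, 4, 5, 4, 5, 2, 4
Total = 26

26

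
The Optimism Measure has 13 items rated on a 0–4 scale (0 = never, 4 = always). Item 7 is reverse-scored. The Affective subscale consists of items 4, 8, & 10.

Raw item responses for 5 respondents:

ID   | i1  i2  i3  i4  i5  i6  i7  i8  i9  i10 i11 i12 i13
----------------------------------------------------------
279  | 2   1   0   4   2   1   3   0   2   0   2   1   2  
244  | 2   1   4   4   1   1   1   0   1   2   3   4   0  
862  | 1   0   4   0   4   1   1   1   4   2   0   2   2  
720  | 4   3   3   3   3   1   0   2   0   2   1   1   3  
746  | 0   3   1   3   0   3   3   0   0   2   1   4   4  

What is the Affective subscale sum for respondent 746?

Respondent 746 raw: 0, 3, 1, 3, 0, 3, 3, 0, 0, 2, 1, 4, 4.
Affective items: 4, 8, 10.
Reverse-coded (on a 0–4 scale, reversed = 4 − raw):
  item 4: 3
  item 8: 0
  item 10: 2
Sum = 3 + 0 + 2 = 5

5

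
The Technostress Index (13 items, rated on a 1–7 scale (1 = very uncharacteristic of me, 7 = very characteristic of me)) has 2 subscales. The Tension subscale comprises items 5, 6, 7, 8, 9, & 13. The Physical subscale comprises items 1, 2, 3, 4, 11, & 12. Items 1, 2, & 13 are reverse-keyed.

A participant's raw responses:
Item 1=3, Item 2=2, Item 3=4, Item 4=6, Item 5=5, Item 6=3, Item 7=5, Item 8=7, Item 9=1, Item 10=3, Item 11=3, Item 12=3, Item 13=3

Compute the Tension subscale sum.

26

Tension items: 5, 6, 7, 8, 9, 13.
Of these, item 13 is reverse-keyed; reversed = (1+7) − raw = 8 − raw.
  item 5: 5
  item 6: 3
  item 7: 5
  item 8: 7
  item 9: 1
  item 13: 8 − 3 = 5
Sum = 5 + 3 + 5 + 7 + 1 + 5 = 26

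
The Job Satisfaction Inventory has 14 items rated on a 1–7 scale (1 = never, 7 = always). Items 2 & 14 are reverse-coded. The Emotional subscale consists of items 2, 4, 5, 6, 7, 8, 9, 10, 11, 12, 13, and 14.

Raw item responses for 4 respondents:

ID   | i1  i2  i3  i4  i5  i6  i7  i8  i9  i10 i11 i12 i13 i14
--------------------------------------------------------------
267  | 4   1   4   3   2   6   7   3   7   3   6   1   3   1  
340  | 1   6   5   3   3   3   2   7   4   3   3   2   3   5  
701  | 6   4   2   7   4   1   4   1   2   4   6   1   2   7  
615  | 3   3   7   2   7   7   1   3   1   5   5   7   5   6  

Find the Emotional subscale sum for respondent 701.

37

Respondent 701 raw: 6, 4, 2, 7, 4, 1, 4, 1, 2, 4, 6, 1, 2, 7.
Emotional items: 2, 4, 5, 6, 7, 8, 9, 10, 11, 12, 13, 14.
Reverse-coded (reversed = (1+7) − raw = 8 − raw):
  item 2: 8 − 4 = 4
  item 4: 7
  item 5: 4
  item 6: 1
  item 7: 4
  item 8: 1
  item 9: 2
  item 10: 4
  item 11: 6
  item 12: 1
  item 13: 2
  item 14: 8 − 7 = 1
Sum = 4 + 7 + 4 + 1 + 4 + 1 + 2 + 4 + 6 + 1 + 2 + 1 = 37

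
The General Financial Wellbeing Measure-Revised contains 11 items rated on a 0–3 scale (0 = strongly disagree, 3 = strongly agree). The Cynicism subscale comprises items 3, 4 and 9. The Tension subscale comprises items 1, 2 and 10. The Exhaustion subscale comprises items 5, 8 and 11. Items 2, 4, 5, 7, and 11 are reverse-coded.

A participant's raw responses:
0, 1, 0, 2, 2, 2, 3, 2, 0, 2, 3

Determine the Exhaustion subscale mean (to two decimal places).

1.00

Exhaustion items: 5, 8, 11.
Of these, items 5 and 11 are reverse-coded; on a 0–3 scale, reversed = 3 − raw.
  item 5: 3 − 2 = 1
  item 8: 2
  item 11: 3 − 3 = 0
Sum = 1 + 2 + 0 = 3
Mean = 3 / 3 = 1.00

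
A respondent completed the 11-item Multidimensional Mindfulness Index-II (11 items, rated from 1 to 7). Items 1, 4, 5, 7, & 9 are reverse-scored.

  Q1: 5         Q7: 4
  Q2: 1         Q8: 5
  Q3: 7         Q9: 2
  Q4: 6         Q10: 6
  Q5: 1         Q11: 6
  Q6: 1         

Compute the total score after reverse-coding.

Reverse-coded items (reversed = (1+7) − raw = 8 − raw):
  item 1: 8 − 5 = 3
  item 4: 8 − 6 = 2
  item 5: 8 − 1 = 7
  item 7: 8 − 4 = 4
  item 9: 8 − 2 = 6
Scored responses: 3, 1, 7, 2, 7, 1, 4, 5, 6, 6, 6
Total = 3 + 1 + 7 + 2 + 7 + 1 + 4 + 5 + 6 + 6 + 6 = 48

48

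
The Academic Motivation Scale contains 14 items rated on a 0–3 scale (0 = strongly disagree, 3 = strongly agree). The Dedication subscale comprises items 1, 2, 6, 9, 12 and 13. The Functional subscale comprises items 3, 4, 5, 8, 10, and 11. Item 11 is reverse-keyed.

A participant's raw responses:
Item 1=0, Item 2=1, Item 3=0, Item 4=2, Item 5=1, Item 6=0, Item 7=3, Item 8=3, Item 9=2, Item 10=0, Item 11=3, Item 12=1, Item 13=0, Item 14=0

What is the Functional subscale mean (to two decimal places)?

Functional items: 3, 4, 5, 8, 10, 11.
Of these, item 11 is reverse-keyed; reverse-coded value = 3 − response.
  item 3: 0
  item 4: 2
  item 5: 1
  item 8: 3
  item 10: 0
  item 11: 3 − 3 = 0
Sum = 0 + 2 + 1 + 3 + 0 + 0 = 6
Mean = 6 / 6 = 1.00

1.00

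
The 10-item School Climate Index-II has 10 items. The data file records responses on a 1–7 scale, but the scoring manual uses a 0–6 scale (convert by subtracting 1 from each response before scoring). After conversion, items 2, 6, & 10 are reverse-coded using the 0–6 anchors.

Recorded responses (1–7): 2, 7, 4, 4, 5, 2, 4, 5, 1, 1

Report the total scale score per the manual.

Convert to 0–6: 1, 6, 3, 3, 4, 1, 3, 4, 0, 0
Reverse-coded (reverse-coded value = 6 − response):
  item 2: 6 − 6 = 0
  item 6: 6 − 1 = 5
  item 10: 6 − 0 = 6
Scored: 1, 0, 3, 3, 4, 5, 3, 4, 0, 6
Total = 29

29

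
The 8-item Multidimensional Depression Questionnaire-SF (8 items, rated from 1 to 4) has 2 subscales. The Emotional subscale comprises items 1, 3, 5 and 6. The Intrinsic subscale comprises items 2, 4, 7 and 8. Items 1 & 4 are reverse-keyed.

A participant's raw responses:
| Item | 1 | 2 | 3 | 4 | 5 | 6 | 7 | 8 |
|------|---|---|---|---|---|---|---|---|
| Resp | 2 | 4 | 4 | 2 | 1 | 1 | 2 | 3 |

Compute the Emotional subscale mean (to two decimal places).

Emotional items: 1, 3, 5, 6.
Of these, item 1 is reverse-keyed; on a 1–4 scale, reversed = 5 − raw.
  item 1: 5 − 2 = 3
  item 3: 4
  item 5: 1
  item 6: 1
Sum = 3 + 4 + 1 + 1 = 9
Mean = 9 / 4 = 2.25

2.25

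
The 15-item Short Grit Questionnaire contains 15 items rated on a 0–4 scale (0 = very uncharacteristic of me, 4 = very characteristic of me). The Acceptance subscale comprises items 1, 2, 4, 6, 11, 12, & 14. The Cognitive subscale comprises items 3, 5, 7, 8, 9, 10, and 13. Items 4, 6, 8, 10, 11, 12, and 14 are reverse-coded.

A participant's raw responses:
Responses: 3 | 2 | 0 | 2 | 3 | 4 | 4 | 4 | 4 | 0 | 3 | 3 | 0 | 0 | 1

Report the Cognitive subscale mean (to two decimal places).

Cognitive items: 3, 5, 7, 8, 9, 10, 13.
Of these, items 8 and 10 are reverse-coded; reversed = (0+4) − raw = 4 − raw.
  item 3: 0
  item 5: 3
  item 7: 4
  item 8: 4 − 4 = 0
  item 9: 4
  item 10: 4 − 0 = 4
  item 13: 0
Sum = 0 + 3 + 4 + 0 + 4 + 4 + 0 = 15
Mean = 15 / 7 = 2.14

2.14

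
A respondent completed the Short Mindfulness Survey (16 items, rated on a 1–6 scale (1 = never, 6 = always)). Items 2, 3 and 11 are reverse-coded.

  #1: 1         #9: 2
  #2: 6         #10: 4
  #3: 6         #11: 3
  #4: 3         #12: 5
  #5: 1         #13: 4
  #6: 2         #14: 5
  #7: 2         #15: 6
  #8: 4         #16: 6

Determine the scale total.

51

Raw sum = 60. Reverse-coded items: 2, 3, 11; their raw sum = 15.
Each reversal replaces raw with 7 − raw, changing the total by 7 − 2·raw per item.
Total = 60 + 3·7 − 2·15 = 60 + 21 − 30 = 51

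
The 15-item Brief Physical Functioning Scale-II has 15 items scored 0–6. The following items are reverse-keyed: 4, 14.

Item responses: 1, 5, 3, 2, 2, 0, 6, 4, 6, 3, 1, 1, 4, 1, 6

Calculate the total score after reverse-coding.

Apply reverse scoring (on a 0–6 scale, reversed = 6 − raw):
  item 4: 6 − 2 = 4
  item 14: 6 − 1 = 5
Scored items: 1, 5, 3, 4, 2, 0, 6, 4, 6, 3, 1, 1, 4, 5, 6
Total = 1 + 5 + 3 + 4 + 2 + 0 + 6 + 4 + 6 + 3 + 1 + 1 + 4 + 5 + 6 = 51

51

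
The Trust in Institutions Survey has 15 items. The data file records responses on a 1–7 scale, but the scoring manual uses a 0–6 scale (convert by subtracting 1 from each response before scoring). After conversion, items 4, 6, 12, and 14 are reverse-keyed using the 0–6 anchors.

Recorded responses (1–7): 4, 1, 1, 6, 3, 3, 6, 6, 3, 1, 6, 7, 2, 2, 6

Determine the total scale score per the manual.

Convert to 0–6: 3, 0, 0, 5, 2, 2, 5, 5, 2, 0, 5, 6, 1, 1, 5
Reverse-coded (reverse-coded value = 6 − response):
  item 4: 6 − 5 = 1
  item 6: 6 − 2 = 4
  item 12: 6 − 6 = 0
  item 14: 6 − 1 = 5
Scored: 3, 0, 0, 1, 2, 4, 5, 5, 2, 0, 5, 0, 1, 5, 5
Total = 38

38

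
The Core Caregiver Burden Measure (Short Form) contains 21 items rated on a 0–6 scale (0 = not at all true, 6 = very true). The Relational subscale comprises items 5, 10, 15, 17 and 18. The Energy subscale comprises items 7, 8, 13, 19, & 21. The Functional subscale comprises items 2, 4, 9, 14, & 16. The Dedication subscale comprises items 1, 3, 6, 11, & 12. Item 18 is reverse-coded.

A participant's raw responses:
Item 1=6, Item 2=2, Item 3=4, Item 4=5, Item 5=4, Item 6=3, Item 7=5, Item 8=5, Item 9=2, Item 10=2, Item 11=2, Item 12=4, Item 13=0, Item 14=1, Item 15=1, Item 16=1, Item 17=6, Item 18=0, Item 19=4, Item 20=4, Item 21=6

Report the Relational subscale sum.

19

Relational items: 5, 10, 15, 17, 18.
Of these, item 18 is reverse-coded; reversed = (0+6) − raw = 6 − raw.
  item 5: 4
  item 10: 2
  item 15: 1
  item 17: 6
  item 18: 6 − 0 = 6
Sum = 4 + 2 + 1 + 6 + 6 = 19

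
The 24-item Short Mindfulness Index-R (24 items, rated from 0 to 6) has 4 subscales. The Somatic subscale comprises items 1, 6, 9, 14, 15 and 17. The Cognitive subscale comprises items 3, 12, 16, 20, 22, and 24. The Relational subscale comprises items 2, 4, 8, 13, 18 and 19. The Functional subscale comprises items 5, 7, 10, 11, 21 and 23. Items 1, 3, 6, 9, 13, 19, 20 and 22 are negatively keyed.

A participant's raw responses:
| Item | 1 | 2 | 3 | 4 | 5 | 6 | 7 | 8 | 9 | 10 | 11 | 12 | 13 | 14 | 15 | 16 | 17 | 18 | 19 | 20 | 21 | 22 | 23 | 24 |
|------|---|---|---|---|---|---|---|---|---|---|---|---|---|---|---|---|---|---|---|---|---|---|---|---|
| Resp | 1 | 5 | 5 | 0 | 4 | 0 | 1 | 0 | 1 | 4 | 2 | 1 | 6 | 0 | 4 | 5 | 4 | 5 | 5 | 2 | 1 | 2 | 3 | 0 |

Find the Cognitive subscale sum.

15

Cognitive items: 3, 12, 16, 20, 22, 24.
Of these, items 3, 20, & 22 are negatively keyed; reversed = (0+6) − raw = 6 − raw.
  item 3: 6 − 5 = 1
  item 12: 1
  item 16: 5
  item 20: 6 − 2 = 4
  item 22: 6 − 2 = 4
  item 24: 0
Sum = 1 + 1 + 5 + 4 + 4 + 0 = 15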